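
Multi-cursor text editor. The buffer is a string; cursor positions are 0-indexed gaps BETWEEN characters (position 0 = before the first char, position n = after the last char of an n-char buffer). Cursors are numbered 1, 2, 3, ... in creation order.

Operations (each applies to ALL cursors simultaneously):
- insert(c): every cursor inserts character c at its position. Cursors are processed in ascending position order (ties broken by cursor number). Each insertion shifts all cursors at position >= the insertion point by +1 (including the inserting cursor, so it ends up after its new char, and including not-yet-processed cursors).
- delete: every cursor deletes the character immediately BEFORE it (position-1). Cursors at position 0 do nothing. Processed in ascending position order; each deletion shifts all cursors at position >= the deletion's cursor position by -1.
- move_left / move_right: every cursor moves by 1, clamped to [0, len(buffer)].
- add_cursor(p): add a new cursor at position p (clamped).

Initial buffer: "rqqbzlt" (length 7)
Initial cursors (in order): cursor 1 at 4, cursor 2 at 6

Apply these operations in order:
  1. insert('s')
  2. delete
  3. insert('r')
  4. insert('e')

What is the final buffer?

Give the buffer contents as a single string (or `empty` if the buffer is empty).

Answer: rqqbrezlret

Derivation:
After op 1 (insert('s')): buffer="rqqbszlst" (len 9), cursors c1@5 c2@8, authorship ....1..2.
After op 2 (delete): buffer="rqqbzlt" (len 7), cursors c1@4 c2@6, authorship .......
After op 3 (insert('r')): buffer="rqqbrzlrt" (len 9), cursors c1@5 c2@8, authorship ....1..2.
After op 4 (insert('e')): buffer="rqqbrezlret" (len 11), cursors c1@6 c2@10, authorship ....11..22.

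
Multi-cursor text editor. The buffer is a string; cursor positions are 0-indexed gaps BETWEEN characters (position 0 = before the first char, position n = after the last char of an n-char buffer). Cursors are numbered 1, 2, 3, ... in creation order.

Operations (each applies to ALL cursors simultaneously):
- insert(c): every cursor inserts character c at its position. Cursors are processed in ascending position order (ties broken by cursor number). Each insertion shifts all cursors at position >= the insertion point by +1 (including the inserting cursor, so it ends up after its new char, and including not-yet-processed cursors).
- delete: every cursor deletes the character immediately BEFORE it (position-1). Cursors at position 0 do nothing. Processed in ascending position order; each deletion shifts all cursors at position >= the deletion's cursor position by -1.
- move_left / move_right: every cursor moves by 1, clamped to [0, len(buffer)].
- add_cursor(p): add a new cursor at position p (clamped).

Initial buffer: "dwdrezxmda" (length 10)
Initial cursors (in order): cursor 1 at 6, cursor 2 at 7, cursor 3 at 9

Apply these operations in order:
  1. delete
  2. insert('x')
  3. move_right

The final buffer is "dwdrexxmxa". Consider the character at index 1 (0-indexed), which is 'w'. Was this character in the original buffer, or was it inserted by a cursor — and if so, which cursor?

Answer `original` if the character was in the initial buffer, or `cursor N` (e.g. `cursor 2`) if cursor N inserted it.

Answer: original

Derivation:
After op 1 (delete): buffer="dwdrema" (len 7), cursors c1@5 c2@5 c3@6, authorship .......
After op 2 (insert('x')): buffer="dwdrexxmxa" (len 10), cursors c1@7 c2@7 c3@9, authorship .....12.3.
After op 3 (move_right): buffer="dwdrexxmxa" (len 10), cursors c1@8 c2@8 c3@10, authorship .....12.3.
Authorship (.=original, N=cursor N): . . . . . 1 2 . 3 .
Index 1: author = original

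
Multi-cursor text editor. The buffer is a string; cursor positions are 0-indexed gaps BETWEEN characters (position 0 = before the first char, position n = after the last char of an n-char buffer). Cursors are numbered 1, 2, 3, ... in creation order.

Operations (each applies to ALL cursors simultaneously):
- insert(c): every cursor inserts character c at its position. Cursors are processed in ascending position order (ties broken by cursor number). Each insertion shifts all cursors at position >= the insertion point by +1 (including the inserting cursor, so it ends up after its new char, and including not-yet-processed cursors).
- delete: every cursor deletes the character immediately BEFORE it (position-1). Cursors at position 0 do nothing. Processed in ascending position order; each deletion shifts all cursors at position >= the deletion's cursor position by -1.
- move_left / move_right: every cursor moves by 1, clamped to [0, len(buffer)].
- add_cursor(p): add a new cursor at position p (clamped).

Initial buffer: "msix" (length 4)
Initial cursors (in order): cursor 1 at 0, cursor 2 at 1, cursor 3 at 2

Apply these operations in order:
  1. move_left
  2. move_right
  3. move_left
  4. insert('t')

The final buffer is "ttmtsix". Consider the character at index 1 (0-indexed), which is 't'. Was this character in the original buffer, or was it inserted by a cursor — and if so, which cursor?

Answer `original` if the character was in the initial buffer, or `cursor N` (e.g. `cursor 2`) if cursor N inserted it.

After op 1 (move_left): buffer="msix" (len 4), cursors c1@0 c2@0 c3@1, authorship ....
After op 2 (move_right): buffer="msix" (len 4), cursors c1@1 c2@1 c3@2, authorship ....
After op 3 (move_left): buffer="msix" (len 4), cursors c1@0 c2@0 c3@1, authorship ....
After op 4 (insert('t')): buffer="ttmtsix" (len 7), cursors c1@2 c2@2 c3@4, authorship 12.3...
Authorship (.=original, N=cursor N): 1 2 . 3 . . .
Index 1: author = 2

Answer: cursor 2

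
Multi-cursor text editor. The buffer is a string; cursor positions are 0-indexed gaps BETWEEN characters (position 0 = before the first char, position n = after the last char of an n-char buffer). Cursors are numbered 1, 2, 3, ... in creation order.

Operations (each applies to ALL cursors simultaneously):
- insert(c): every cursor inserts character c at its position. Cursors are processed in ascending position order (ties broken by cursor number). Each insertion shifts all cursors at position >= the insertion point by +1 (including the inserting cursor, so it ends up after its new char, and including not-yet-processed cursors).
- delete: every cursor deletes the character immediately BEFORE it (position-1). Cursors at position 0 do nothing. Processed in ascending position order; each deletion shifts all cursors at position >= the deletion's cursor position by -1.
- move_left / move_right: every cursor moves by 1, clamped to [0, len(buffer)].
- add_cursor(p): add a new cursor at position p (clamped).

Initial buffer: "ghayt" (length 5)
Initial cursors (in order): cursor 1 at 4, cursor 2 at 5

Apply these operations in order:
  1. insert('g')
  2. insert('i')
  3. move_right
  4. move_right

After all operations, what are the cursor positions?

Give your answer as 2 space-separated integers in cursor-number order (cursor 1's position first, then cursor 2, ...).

Answer: 8 9

Derivation:
After op 1 (insert('g')): buffer="ghaygtg" (len 7), cursors c1@5 c2@7, authorship ....1.2
After op 2 (insert('i')): buffer="ghaygitgi" (len 9), cursors c1@6 c2@9, authorship ....11.22
After op 3 (move_right): buffer="ghaygitgi" (len 9), cursors c1@7 c2@9, authorship ....11.22
After op 4 (move_right): buffer="ghaygitgi" (len 9), cursors c1@8 c2@9, authorship ....11.22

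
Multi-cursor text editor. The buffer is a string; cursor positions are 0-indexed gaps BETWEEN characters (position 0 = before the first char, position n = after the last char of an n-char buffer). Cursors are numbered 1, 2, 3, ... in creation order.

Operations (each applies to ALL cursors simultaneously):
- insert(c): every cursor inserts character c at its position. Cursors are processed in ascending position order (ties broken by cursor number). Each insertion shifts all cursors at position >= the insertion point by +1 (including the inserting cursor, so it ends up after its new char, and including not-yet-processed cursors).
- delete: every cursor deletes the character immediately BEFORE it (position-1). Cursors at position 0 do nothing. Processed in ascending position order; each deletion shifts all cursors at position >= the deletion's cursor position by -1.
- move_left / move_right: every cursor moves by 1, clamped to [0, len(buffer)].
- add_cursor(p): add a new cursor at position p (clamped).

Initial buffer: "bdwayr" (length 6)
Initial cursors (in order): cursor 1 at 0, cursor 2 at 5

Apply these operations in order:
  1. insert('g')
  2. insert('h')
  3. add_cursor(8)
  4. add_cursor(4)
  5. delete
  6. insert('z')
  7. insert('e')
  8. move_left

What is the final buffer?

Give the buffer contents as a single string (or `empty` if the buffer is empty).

Answer: gzebzewayzzeer

Derivation:
After op 1 (insert('g')): buffer="gbdwaygr" (len 8), cursors c1@1 c2@7, authorship 1.....2.
After op 2 (insert('h')): buffer="ghbdwayghr" (len 10), cursors c1@2 c2@9, authorship 11.....22.
After op 3 (add_cursor(8)): buffer="ghbdwayghr" (len 10), cursors c1@2 c3@8 c2@9, authorship 11.....22.
After op 4 (add_cursor(4)): buffer="ghbdwayghr" (len 10), cursors c1@2 c4@4 c3@8 c2@9, authorship 11.....22.
After op 5 (delete): buffer="gbwayr" (len 6), cursors c1@1 c4@2 c2@5 c3@5, authorship 1.....
After op 6 (insert('z')): buffer="gzbzwayzzr" (len 10), cursors c1@2 c4@4 c2@9 c3@9, authorship 11.4...23.
After op 7 (insert('e')): buffer="gzebzewayzzeer" (len 14), cursors c1@3 c4@6 c2@13 c3@13, authorship 111.44...2323.
After op 8 (move_left): buffer="gzebzewayzzeer" (len 14), cursors c1@2 c4@5 c2@12 c3@12, authorship 111.44...2323.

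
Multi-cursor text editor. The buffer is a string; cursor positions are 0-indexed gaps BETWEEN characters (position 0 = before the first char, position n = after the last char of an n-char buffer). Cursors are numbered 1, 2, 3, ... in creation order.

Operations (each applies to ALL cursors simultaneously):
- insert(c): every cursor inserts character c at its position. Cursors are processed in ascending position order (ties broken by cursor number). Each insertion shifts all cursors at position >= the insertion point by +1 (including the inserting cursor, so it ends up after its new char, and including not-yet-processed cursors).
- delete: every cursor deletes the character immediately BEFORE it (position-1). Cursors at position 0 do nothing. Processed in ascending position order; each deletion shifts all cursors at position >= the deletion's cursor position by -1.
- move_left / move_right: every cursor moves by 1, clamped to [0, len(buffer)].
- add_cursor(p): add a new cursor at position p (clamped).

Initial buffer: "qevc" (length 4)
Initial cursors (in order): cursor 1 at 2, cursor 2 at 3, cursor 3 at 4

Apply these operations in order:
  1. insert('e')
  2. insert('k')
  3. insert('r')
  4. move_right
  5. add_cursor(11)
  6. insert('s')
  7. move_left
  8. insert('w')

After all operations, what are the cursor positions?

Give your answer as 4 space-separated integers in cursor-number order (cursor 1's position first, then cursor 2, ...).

Answer: 7 13 20 16

Derivation:
After op 1 (insert('e')): buffer="qeevece" (len 7), cursors c1@3 c2@5 c3@7, authorship ..1.2.3
After op 2 (insert('k')): buffer="qeekvekcek" (len 10), cursors c1@4 c2@7 c3@10, authorship ..11.22.33
After op 3 (insert('r')): buffer="qeekrvekrcekr" (len 13), cursors c1@5 c2@9 c3@13, authorship ..111.222.333
After op 4 (move_right): buffer="qeekrvekrcekr" (len 13), cursors c1@6 c2@10 c3@13, authorship ..111.222.333
After op 5 (add_cursor(11)): buffer="qeekrvekrcekr" (len 13), cursors c1@6 c2@10 c4@11 c3@13, authorship ..111.222.333
After op 6 (insert('s')): buffer="qeekrvsekrcseskrs" (len 17), cursors c1@7 c2@12 c4@14 c3@17, authorship ..111.1222.234333
After op 7 (move_left): buffer="qeekrvsekrcseskrs" (len 17), cursors c1@6 c2@11 c4@13 c3@16, authorship ..111.1222.234333
After op 8 (insert('w')): buffer="qeekrvwsekrcwsewskrws" (len 21), cursors c1@7 c2@13 c4@16 c3@20, authorship ..111.11222.223443333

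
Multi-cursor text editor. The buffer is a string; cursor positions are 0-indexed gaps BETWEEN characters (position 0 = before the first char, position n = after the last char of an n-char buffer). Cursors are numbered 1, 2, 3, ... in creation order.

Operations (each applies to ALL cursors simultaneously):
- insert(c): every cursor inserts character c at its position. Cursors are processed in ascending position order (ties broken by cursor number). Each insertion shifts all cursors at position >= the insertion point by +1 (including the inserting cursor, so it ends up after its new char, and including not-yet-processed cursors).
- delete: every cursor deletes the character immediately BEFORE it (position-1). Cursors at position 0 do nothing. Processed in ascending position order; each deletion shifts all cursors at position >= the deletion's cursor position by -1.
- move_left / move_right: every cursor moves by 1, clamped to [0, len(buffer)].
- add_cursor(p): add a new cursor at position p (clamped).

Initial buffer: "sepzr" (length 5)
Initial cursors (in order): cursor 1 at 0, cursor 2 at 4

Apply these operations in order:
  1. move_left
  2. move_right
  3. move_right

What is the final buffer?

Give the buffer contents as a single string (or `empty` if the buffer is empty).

After op 1 (move_left): buffer="sepzr" (len 5), cursors c1@0 c2@3, authorship .....
After op 2 (move_right): buffer="sepzr" (len 5), cursors c1@1 c2@4, authorship .....
After op 3 (move_right): buffer="sepzr" (len 5), cursors c1@2 c2@5, authorship .....

Answer: sepzr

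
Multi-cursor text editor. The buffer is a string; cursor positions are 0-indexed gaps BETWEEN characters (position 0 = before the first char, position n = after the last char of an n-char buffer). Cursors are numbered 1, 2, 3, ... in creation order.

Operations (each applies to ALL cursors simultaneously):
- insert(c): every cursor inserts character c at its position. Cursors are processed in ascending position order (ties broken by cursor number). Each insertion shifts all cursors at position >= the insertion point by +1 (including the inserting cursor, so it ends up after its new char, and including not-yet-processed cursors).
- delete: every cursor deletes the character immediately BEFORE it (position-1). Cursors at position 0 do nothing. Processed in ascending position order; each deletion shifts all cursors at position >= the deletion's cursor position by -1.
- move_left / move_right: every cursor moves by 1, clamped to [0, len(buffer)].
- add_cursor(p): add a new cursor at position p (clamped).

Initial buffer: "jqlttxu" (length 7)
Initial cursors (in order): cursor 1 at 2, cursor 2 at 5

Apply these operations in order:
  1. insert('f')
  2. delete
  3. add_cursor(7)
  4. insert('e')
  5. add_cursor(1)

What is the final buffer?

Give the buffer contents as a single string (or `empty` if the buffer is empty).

Answer: jqelttexue

Derivation:
After op 1 (insert('f')): buffer="jqflttfxu" (len 9), cursors c1@3 c2@7, authorship ..1...2..
After op 2 (delete): buffer="jqlttxu" (len 7), cursors c1@2 c2@5, authorship .......
After op 3 (add_cursor(7)): buffer="jqlttxu" (len 7), cursors c1@2 c2@5 c3@7, authorship .......
After op 4 (insert('e')): buffer="jqelttexue" (len 10), cursors c1@3 c2@7 c3@10, authorship ..1...2..3
After op 5 (add_cursor(1)): buffer="jqelttexue" (len 10), cursors c4@1 c1@3 c2@7 c3@10, authorship ..1...2..3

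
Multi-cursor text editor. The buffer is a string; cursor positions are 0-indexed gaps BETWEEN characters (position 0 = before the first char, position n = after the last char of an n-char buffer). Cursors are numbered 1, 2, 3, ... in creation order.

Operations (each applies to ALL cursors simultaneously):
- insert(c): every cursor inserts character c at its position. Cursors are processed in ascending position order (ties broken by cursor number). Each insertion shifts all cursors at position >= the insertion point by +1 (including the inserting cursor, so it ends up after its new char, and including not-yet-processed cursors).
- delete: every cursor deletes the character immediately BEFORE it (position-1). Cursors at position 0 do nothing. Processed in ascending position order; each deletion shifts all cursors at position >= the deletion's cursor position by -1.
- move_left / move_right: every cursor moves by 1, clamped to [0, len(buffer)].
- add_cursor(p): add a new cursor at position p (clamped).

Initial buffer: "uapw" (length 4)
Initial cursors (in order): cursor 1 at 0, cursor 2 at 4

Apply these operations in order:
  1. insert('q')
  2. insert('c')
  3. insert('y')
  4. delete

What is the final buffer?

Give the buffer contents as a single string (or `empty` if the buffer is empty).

After op 1 (insert('q')): buffer="quapwq" (len 6), cursors c1@1 c2@6, authorship 1....2
After op 2 (insert('c')): buffer="qcuapwqc" (len 8), cursors c1@2 c2@8, authorship 11....22
After op 3 (insert('y')): buffer="qcyuapwqcy" (len 10), cursors c1@3 c2@10, authorship 111....222
After op 4 (delete): buffer="qcuapwqc" (len 8), cursors c1@2 c2@8, authorship 11....22

Answer: qcuapwqc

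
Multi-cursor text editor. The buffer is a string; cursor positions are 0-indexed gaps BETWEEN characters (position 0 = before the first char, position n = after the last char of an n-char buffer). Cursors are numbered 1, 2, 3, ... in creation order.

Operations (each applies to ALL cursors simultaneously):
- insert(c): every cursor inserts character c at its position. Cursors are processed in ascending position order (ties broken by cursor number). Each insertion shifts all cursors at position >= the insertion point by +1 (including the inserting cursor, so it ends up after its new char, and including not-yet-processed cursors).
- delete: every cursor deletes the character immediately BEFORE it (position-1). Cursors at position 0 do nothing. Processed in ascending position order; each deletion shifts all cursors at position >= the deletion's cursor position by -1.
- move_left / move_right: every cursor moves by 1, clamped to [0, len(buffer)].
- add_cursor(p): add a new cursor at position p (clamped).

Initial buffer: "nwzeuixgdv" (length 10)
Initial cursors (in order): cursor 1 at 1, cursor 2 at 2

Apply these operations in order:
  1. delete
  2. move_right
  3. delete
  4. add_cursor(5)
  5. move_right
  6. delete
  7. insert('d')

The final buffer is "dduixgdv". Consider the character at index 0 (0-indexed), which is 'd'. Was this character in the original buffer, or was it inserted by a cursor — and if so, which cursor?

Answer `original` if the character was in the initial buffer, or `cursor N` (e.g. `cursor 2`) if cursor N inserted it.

After op 1 (delete): buffer="zeuixgdv" (len 8), cursors c1@0 c2@0, authorship ........
After op 2 (move_right): buffer="zeuixgdv" (len 8), cursors c1@1 c2@1, authorship ........
After op 3 (delete): buffer="euixgdv" (len 7), cursors c1@0 c2@0, authorship .......
After op 4 (add_cursor(5)): buffer="euixgdv" (len 7), cursors c1@0 c2@0 c3@5, authorship .......
After op 5 (move_right): buffer="euixgdv" (len 7), cursors c1@1 c2@1 c3@6, authorship .......
After op 6 (delete): buffer="uixgv" (len 5), cursors c1@0 c2@0 c3@4, authorship .....
After op 7 (insert('d')): buffer="dduixgdv" (len 8), cursors c1@2 c2@2 c3@7, authorship 12....3.
Authorship (.=original, N=cursor N): 1 2 . . . . 3 .
Index 0: author = 1

Answer: cursor 1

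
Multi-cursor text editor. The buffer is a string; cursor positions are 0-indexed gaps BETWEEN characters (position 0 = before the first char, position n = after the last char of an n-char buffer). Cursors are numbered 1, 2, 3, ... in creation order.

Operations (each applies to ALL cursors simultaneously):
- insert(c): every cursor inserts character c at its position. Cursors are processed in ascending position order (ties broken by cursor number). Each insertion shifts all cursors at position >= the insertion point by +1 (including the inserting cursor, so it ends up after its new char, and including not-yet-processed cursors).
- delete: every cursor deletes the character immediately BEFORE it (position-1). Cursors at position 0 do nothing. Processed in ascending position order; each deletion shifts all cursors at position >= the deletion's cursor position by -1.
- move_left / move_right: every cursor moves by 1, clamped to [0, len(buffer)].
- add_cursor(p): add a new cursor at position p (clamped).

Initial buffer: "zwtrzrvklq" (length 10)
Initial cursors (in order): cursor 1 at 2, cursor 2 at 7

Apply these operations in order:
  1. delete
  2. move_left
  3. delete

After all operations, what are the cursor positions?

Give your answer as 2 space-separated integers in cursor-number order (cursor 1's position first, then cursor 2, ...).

After op 1 (delete): buffer="ztrzrklq" (len 8), cursors c1@1 c2@5, authorship ........
After op 2 (move_left): buffer="ztrzrklq" (len 8), cursors c1@0 c2@4, authorship ........
After op 3 (delete): buffer="ztrrklq" (len 7), cursors c1@0 c2@3, authorship .......

Answer: 0 3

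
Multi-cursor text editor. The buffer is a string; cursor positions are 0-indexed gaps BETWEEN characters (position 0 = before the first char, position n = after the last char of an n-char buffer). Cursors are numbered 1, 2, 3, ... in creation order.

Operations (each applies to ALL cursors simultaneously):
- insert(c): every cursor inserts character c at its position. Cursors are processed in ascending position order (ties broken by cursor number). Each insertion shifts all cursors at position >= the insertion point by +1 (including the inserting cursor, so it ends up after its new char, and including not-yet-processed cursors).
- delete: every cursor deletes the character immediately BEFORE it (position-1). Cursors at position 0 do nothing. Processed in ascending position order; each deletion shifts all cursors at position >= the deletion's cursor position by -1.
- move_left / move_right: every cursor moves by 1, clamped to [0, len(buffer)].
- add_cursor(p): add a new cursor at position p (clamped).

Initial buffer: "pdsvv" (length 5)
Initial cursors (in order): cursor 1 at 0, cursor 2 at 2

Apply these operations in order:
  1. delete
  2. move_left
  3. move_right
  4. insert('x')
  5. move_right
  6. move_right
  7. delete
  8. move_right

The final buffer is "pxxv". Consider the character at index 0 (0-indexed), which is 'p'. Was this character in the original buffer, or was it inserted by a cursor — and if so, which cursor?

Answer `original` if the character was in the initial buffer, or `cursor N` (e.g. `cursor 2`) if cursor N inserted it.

Answer: original

Derivation:
After op 1 (delete): buffer="psvv" (len 4), cursors c1@0 c2@1, authorship ....
After op 2 (move_left): buffer="psvv" (len 4), cursors c1@0 c2@0, authorship ....
After op 3 (move_right): buffer="psvv" (len 4), cursors c1@1 c2@1, authorship ....
After op 4 (insert('x')): buffer="pxxsvv" (len 6), cursors c1@3 c2@3, authorship .12...
After op 5 (move_right): buffer="pxxsvv" (len 6), cursors c1@4 c2@4, authorship .12...
After op 6 (move_right): buffer="pxxsvv" (len 6), cursors c1@5 c2@5, authorship .12...
After op 7 (delete): buffer="pxxv" (len 4), cursors c1@3 c2@3, authorship .12.
After op 8 (move_right): buffer="pxxv" (len 4), cursors c1@4 c2@4, authorship .12.
Authorship (.=original, N=cursor N): . 1 2 .
Index 0: author = original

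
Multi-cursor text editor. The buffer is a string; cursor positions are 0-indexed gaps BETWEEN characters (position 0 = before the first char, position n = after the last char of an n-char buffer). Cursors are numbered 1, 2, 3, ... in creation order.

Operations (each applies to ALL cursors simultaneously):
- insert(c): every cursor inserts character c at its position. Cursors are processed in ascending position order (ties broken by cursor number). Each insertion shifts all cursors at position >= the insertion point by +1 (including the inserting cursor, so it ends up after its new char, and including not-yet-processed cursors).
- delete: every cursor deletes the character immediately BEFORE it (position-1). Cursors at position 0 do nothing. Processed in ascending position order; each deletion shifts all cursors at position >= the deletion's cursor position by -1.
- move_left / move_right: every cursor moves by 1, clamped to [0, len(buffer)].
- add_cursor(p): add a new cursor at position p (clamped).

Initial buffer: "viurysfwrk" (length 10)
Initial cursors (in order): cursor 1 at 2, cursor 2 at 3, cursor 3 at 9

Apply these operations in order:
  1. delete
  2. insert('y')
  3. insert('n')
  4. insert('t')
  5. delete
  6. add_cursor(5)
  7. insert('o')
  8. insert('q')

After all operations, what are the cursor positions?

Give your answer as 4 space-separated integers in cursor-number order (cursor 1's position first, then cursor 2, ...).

Answer: 11 11 20 11

Derivation:
After op 1 (delete): buffer="vrysfwk" (len 7), cursors c1@1 c2@1 c3@6, authorship .......
After op 2 (insert('y')): buffer="vyyrysfwyk" (len 10), cursors c1@3 c2@3 c3@9, authorship .12.....3.
After op 3 (insert('n')): buffer="vyynnrysfwynk" (len 13), cursors c1@5 c2@5 c3@12, authorship .1212.....33.
After op 4 (insert('t')): buffer="vyynnttrysfwyntk" (len 16), cursors c1@7 c2@7 c3@15, authorship .121212.....333.
After op 5 (delete): buffer="vyynnrysfwynk" (len 13), cursors c1@5 c2@5 c3@12, authorship .1212.....33.
After op 6 (add_cursor(5)): buffer="vyynnrysfwynk" (len 13), cursors c1@5 c2@5 c4@5 c3@12, authorship .1212.....33.
After op 7 (insert('o')): buffer="vyynnooorysfwynok" (len 17), cursors c1@8 c2@8 c4@8 c3@16, authorship .1212124.....333.
After op 8 (insert('q')): buffer="vyynnoooqqqrysfwynoqk" (len 21), cursors c1@11 c2@11 c4@11 c3@20, authorship .1212124124.....3333.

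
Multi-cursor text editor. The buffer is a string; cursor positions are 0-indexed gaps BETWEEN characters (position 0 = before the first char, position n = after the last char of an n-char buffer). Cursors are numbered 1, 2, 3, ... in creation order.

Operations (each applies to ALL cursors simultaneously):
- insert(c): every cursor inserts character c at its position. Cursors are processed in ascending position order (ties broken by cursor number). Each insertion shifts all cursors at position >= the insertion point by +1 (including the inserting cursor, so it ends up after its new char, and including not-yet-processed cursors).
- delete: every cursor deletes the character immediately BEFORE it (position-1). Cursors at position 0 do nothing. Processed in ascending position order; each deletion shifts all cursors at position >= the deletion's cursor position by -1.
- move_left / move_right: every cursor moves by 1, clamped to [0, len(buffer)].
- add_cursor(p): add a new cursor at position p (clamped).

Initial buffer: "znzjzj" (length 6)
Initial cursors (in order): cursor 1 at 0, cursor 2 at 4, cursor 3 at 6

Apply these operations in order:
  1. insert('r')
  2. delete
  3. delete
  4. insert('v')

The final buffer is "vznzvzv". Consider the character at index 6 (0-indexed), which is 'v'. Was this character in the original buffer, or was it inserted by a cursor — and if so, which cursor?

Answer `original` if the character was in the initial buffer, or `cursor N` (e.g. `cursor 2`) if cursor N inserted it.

After op 1 (insert('r')): buffer="rznzjrzjr" (len 9), cursors c1@1 c2@6 c3@9, authorship 1....2..3
After op 2 (delete): buffer="znzjzj" (len 6), cursors c1@0 c2@4 c3@6, authorship ......
After op 3 (delete): buffer="znzz" (len 4), cursors c1@0 c2@3 c3@4, authorship ....
After op 4 (insert('v')): buffer="vznzvzv" (len 7), cursors c1@1 c2@5 c3@7, authorship 1...2.3
Authorship (.=original, N=cursor N): 1 . . . 2 . 3
Index 6: author = 3

Answer: cursor 3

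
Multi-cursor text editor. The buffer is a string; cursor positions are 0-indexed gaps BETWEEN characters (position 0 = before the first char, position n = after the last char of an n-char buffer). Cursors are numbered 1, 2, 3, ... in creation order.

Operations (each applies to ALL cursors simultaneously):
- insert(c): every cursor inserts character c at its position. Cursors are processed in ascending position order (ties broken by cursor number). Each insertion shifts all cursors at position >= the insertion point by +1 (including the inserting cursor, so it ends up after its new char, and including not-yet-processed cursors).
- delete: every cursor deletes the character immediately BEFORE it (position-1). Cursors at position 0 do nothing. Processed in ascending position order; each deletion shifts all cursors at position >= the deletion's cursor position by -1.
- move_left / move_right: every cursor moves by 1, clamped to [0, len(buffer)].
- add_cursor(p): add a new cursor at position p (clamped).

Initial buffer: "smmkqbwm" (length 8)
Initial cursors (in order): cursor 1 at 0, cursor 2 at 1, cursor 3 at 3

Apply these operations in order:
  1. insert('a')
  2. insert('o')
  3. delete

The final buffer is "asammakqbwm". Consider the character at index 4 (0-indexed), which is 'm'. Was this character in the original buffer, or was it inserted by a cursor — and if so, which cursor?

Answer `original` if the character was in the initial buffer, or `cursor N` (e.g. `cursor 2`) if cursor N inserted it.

Answer: original

Derivation:
After op 1 (insert('a')): buffer="asammakqbwm" (len 11), cursors c1@1 c2@3 c3@6, authorship 1.2..3.....
After op 2 (insert('o')): buffer="aosaommaokqbwm" (len 14), cursors c1@2 c2@5 c3@9, authorship 11.22..33.....
After op 3 (delete): buffer="asammakqbwm" (len 11), cursors c1@1 c2@3 c3@6, authorship 1.2..3.....
Authorship (.=original, N=cursor N): 1 . 2 . . 3 . . . . .
Index 4: author = original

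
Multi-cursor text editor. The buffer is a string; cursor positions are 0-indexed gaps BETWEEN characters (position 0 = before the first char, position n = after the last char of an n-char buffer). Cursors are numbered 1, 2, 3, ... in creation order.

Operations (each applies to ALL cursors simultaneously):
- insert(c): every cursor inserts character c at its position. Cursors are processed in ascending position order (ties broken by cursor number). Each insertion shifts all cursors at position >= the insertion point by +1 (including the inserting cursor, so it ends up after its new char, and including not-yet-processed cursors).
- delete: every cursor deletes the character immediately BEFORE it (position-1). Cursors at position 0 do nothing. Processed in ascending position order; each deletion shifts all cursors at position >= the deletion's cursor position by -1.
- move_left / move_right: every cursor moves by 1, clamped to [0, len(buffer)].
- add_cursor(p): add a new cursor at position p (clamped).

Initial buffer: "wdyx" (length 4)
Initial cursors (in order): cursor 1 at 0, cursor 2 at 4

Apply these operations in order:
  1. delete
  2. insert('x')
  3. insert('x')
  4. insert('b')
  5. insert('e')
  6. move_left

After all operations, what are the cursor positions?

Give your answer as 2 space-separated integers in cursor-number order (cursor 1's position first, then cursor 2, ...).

After op 1 (delete): buffer="wdy" (len 3), cursors c1@0 c2@3, authorship ...
After op 2 (insert('x')): buffer="xwdyx" (len 5), cursors c1@1 c2@5, authorship 1...2
After op 3 (insert('x')): buffer="xxwdyxx" (len 7), cursors c1@2 c2@7, authorship 11...22
After op 4 (insert('b')): buffer="xxbwdyxxb" (len 9), cursors c1@3 c2@9, authorship 111...222
After op 5 (insert('e')): buffer="xxbewdyxxbe" (len 11), cursors c1@4 c2@11, authorship 1111...2222
After op 6 (move_left): buffer="xxbewdyxxbe" (len 11), cursors c1@3 c2@10, authorship 1111...2222

Answer: 3 10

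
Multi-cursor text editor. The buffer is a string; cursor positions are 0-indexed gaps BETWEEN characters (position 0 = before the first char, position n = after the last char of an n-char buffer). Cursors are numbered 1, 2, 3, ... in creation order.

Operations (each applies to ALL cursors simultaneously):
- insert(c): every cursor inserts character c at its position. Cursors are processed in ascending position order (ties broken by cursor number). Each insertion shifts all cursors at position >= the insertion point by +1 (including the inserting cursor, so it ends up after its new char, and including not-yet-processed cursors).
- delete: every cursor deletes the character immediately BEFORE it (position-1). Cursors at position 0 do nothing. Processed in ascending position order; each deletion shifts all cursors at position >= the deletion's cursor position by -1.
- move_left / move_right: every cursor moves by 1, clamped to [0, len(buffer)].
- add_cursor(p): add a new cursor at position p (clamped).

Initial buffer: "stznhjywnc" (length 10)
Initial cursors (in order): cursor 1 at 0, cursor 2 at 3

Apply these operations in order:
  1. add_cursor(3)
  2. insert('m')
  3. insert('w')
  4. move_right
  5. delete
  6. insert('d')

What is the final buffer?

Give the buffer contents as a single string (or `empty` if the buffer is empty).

After op 1 (add_cursor(3)): buffer="stznhjywnc" (len 10), cursors c1@0 c2@3 c3@3, authorship ..........
After op 2 (insert('m')): buffer="mstzmmnhjywnc" (len 13), cursors c1@1 c2@6 c3@6, authorship 1...23.......
After op 3 (insert('w')): buffer="mwstzmmwwnhjywnc" (len 16), cursors c1@2 c2@9 c3@9, authorship 11...2323.......
After op 4 (move_right): buffer="mwstzmmwwnhjywnc" (len 16), cursors c1@3 c2@10 c3@10, authorship 11...2323.......
After op 5 (delete): buffer="mwtzmmwhjywnc" (len 13), cursors c1@2 c2@7 c3@7, authorship 11..232......
After op 6 (insert('d')): buffer="mwdtzmmwddhjywnc" (len 16), cursors c1@3 c2@10 c3@10, authorship 111..23223......

Answer: mwdtzmmwddhjywnc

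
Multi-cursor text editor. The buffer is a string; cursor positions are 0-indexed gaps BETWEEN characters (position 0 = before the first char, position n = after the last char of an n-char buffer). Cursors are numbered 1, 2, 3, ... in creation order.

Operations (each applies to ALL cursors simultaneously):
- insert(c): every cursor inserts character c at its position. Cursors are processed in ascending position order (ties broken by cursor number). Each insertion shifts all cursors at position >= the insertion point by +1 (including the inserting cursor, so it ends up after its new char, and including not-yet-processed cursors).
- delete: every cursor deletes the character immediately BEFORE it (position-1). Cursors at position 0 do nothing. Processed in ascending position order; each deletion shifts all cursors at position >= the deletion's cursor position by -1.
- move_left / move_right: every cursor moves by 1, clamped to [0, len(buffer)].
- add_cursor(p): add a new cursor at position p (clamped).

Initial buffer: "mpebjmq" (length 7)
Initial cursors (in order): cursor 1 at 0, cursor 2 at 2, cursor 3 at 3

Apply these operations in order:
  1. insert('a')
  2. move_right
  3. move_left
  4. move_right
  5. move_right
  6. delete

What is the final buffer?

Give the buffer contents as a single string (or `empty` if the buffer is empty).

After op 1 (insert('a')): buffer="ampaeabjmq" (len 10), cursors c1@1 c2@4 c3@6, authorship 1..2.3....
After op 2 (move_right): buffer="ampaeabjmq" (len 10), cursors c1@2 c2@5 c3@7, authorship 1..2.3....
After op 3 (move_left): buffer="ampaeabjmq" (len 10), cursors c1@1 c2@4 c3@6, authorship 1..2.3....
After op 4 (move_right): buffer="ampaeabjmq" (len 10), cursors c1@2 c2@5 c3@7, authorship 1..2.3....
After op 5 (move_right): buffer="ampaeabjmq" (len 10), cursors c1@3 c2@6 c3@8, authorship 1..2.3....
After op 6 (delete): buffer="amaebmq" (len 7), cursors c1@2 c2@4 c3@5, authorship 1.2....

Answer: amaebmq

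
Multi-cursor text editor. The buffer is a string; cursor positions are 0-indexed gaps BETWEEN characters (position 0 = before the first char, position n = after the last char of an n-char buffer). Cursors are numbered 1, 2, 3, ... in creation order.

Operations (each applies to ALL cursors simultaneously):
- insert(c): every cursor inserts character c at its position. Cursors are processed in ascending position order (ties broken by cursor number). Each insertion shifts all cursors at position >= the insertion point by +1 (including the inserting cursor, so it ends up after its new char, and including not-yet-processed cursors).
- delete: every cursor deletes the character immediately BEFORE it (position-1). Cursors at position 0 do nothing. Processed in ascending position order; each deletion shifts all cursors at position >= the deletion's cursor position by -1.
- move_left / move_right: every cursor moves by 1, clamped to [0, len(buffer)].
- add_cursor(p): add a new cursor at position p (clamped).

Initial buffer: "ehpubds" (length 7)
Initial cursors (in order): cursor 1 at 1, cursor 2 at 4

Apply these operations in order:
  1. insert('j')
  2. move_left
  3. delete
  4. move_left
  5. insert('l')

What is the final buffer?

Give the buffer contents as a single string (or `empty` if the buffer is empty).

Answer: ljhlpjbds

Derivation:
After op 1 (insert('j')): buffer="ejhpujbds" (len 9), cursors c1@2 c2@6, authorship .1...2...
After op 2 (move_left): buffer="ejhpujbds" (len 9), cursors c1@1 c2@5, authorship .1...2...
After op 3 (delete): buffer="jhpjbds" (len 7), cursors c1@0 c2@3, authorship 1..2...
After op 4 (move_left): buffer="jhpjbds" (len 7), cursors c1@0 c2@2, authorship 1..2...
After op 5 (insert('l')): buffer="ljhlpjbds" (len 9), cursors c1@1 c2@4, authorship 11.2.2...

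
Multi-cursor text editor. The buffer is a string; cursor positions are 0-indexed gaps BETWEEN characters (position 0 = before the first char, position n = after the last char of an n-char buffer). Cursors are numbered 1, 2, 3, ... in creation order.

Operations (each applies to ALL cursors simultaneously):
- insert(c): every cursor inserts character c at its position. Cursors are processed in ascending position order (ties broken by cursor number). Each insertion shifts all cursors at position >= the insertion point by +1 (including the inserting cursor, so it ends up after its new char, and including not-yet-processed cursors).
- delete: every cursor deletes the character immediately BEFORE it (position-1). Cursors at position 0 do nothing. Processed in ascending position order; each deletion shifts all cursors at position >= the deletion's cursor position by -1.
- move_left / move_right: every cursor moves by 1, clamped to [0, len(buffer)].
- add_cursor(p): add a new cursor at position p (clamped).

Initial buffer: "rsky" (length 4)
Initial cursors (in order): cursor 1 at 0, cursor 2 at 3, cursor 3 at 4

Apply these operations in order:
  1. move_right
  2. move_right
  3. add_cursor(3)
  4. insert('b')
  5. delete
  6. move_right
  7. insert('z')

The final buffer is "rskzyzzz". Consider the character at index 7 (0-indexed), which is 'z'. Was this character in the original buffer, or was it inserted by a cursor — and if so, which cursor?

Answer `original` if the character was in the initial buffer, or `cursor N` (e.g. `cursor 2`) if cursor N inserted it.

After op 1 (move_right): buffer="rsky" (len 4), cursors c1@1 c2@4 c3@4, authorship ....
After op 2 (move_right): buffer="rsky" (len 4), cursors c1@2 c2@4 c3@4, authorship ....
After op 3 (add_cursor(3)): buffer="rsky" (len 4), cursors c1@2 c4@3 c2@4 c3@4, authorship ....
After op 4 (insert('b')): buffer="rsbkbybb" (len 8), cursors c1@3 c4@5 c2@8 c3@8, authorship ..1.4.23
After op 5 (delete): buffer="rsky" (len 4), cursors c1@2 c4@3 c2@4 c3@4, authorship ....
After op 6 (move_right): buffer="rsky" (len 4), cursors c1@3 c2@4 c3@4 c4@4, authorship ....
After op 7 (insert('z')): buffer="rskzyzzz" (len 8), cursors c1@4 c2@8 c3@8 c4@8, authorship ...1.234
Authorship (.=original, N=cursor N): . . . 1 . 2 3 4
Index 7: author = 4

Answer: cursor 4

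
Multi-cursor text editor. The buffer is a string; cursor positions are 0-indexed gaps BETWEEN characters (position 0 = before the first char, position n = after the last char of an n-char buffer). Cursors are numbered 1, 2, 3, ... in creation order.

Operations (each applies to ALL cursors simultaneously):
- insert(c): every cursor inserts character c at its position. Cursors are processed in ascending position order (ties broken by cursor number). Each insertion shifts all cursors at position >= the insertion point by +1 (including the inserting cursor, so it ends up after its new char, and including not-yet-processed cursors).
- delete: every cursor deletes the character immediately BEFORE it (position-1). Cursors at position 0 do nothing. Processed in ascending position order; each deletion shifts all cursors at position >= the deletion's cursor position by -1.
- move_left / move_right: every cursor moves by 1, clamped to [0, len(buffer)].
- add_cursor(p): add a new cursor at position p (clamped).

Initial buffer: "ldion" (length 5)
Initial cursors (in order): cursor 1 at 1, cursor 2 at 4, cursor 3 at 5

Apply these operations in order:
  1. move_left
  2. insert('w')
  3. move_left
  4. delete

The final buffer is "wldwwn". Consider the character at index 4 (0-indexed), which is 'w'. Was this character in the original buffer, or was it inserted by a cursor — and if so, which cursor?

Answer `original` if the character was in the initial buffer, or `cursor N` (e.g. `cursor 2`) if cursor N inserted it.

Answer: cursor 3

Derivation:
After op 1 (move_left): buffer="ldion" (len 5), cursors c1@0 c2@3 c3@4, authorship .....
After op 2 (insert('w')): buffer="wldiwown" (len 8), cursors c1@1 c2@5 c3@7, authorship 1...2.3.
After op 3 (move_left): buffer="wldiwown" (len 8), cursors c1@0 c2@4 c3@6, authorship 1...2.3.
After op 4 (delete): buffer="wldwwn" (len 6), cursors c1@0 c2@3 c3@4, authorship 1..23.
Authorship (.=original, N=cursor N): 1 . . 2 3 .
Index 4: author = 3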